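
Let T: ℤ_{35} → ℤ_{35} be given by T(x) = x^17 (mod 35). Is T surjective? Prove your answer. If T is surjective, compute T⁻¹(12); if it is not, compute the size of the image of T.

Computing x^17 mod 35 for each x (by repeated squaring, reducing mod 35 at every step), the values T(0), T(1), …, T(34) are: 0, 1, 32, 33, 9, 10, 6, 7, 8, 4, 5, 16, 17, 13, 14, 15, 11, 12, 23, 24, 20, 21, 22, 18, 19, 30, 31, 27, 28, 29, 25, 26, 2, 3, 34.
Every element of ℤ_{35} appears exactly once in this list, so T is a bijection, and in particular surjective.
Since T is surjective, we read off the preimage of 12 from the same table: T(17) = 12, so T⁻¹(12) = 17.

17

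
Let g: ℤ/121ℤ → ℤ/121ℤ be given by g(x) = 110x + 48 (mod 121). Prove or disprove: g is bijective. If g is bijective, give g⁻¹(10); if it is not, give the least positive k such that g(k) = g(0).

11

We have gcd(110, 121) = 11 > 1. Taking u = 0 and v = 11: g(0) = 48 and g(11) = 110·11 + 48 = 1258 ≡ 48 (mod 121).
So g(0) = g(11) while 0 ≠ 11, therefore g is not injective, hence not bijective.
Since g is not bijective, we find the least positive k with g(k) = g(0): this means 110k ≡ 0 (mod 121), i.e. 121 ∣ 110k. Since gcd(110, 121) = 11, dividing through by 11 this holds exactly when 11 ∣ 10k, and as gcd(10, 11) = 1, exactly when 11 ∣ k.
The smallest positive such k is 11.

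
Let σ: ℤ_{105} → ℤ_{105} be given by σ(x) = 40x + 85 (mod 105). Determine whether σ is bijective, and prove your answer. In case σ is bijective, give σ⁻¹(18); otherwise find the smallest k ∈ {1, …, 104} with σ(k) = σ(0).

We have gcd(40, 105) = 5 > 1. Taking u = 0 and v = 21: σ(0) = 85 and σ(21) = 40·21 + 85 = 925 ≡ 85 (mod 105).
So σ(0) = σ(21) while 0 ≠ 21, so σ is not injective, hence not bijective.
Since σ is not bijective, we find the least positive k with σ(k) = σ(0): this means 40k ≡ 0 (mod 105), i.e. 105 ∣ 40k. Since gcd(40, 105) = 5, dividing through by 5 this holds exactly when 21 ∣ 8k, and as gcd(8, 21) = 1, exactly when 21 ∣ k.
The smallest positive such k is 21.

21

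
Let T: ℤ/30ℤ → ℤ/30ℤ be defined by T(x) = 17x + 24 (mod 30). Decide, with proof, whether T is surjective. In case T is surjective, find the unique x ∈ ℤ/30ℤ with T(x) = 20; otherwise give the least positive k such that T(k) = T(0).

Recall: T is surjective if every y in the codomain equals T(x) for some x in the domain.
Since gcd(17, 30) = 1, 17 is invertible modulo 30. Euclid's algorithm: 30 = 1·17 + 13, 17 = 1·13 + 4, 13 = 3·4 + 1; back-substituting gives 1 = 23·17 − 13·30, so 17⁻¹ ≡ 23 (mod 30).
Then y ↦ 23(y − 24) is a two-sided inverse to T, so every y ∈ ℤ/30ℤ has a preimage.
Thus T is surjective.
Since T is surjective, we find T⁻¹(20): we need 17x ≡ 20 − 24 ≡ 26 (mod 30). Using 17⁻¹ = 23: x ≡ 23·26 = 598 = 19·30 + 28, so x = 28.
Check: T(28) = 17·28 + 24 = 500 = 16·30 + 20 ≡ 20 (mod 30).

28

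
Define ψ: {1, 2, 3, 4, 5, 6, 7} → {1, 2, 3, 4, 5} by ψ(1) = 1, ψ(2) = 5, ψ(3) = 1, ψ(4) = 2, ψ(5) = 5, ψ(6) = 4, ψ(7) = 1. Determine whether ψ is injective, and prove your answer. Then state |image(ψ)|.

ψ(1) = 1 = ψ(3) with 1 ≠ 3, so ψ is not injective.
The image of ψ is {1, 2, 4, 5}, which has 4 elements.

4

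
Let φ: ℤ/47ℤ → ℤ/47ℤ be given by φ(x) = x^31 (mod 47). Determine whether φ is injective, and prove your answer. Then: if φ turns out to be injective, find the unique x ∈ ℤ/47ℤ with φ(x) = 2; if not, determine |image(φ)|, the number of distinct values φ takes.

8

Since 47 is prime, the nonzero elements of ℤ/47ℤ form a cyclic group of order 46.
As gcd(31, 46) = 1, raising to the 31st power is a bijection on this group: if x_1^31 ≡ x_2^31 then (x_1x_2^{−1})^31 = 1, and the only element of order dividing gcd(31, 46) = 1 is 1, so x_1 = x_2.
With φ(0) = 0 this makes φ injective on all of ℤ/47ℤ, hence bijective (finite equal-size domain and codomain). In particular φ is injective.
Since φ is injective, we find the preimage of 2. The inverse of x ↦ x^31 on (ℤ/47ℤ)^× is x ↦ x^3, because 31·3 = 93 = 2·46 + 1 ≡ 1 (mod 46) and x^{46} = 1 for x ≠ 0 (Fermat). So φ⁻¹(2) = 2^3 mod 47.
Repeated squaring mod 47: 2^1 ≡ 2, 2^2 ≡ 2² = 4. Since 3 = 2 + 1, 2^3 ≡ 4·2: 4·2 = 8. So 2^3 ≡ 8 (mod 47).
Hence φ⁻¹(2) = 8.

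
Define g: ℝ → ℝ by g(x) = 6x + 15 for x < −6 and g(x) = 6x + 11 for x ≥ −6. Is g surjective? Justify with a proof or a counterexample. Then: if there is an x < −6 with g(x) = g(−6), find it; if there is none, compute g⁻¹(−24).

Both pieces are strictly increasing (slopes 6 and 6), so each is injective on its own interval.
The left piece maps (−∞, −6) onto (−∞, −21); the right piece maps [−6, ∞) onto [−25, ∞).
The union (−∞, −21) ∪ [−25, ∞) covers ℝ, so g is surjective.
For the follow-up: the images overlap, so an x < −6 with g(x) = g(−6) exists. g(−6) = −25; solving 6x + 15 = −25 for x < −6 gives x = (−25 − 15)/6 = −20/3.

-20/3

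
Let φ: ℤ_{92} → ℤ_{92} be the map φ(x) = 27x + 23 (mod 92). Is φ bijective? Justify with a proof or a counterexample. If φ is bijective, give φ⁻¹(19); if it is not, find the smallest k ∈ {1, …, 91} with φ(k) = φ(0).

68

By definition, injectivity means: for all u, v in the domain, φ(u) = φ(v) implies u = v.
If φ(u) = φ(v), then 27u ≡ 27v (mod 92). Because gcd(27, 92) = 1, we may cancel 27 to get u ≡ v (mod 92).
We now compute 27⁻¹ mod 92 explicitly. Euclid's algorithm: 92 = 3·27 + 11, 27 = 2·11 + 5, 11 = 2·5 + 1; back-substituting gives 1 = 75·27 − 22·92, so 27⁻¹ ≡ 75 (mod 92).
For any y ∈ ℤ_{92}, x = 75(y − 23) mod 92 satisfies φ(x) = 27·75(y − 23) + 23 ≡ y (since 27·75 ≡ 1 mod 92). So every y has a preimage.
So φ is bijective.
Since φ is bijective, we compute φ⁻¹(19): solve 27x + 23 ≡ 19 (mod 92), i.e. 27x ≡ 88 (mod 92).
Multiplying by 27⁻¹ = 75 gives x ≡ 75·88 = 6600 = 71·92 + 68 ≡ 68 (mod 92).
Check: φ(68) = 27·68 + 23 = 1859 = 20·92 + 19 ≡ 19 (mod 92).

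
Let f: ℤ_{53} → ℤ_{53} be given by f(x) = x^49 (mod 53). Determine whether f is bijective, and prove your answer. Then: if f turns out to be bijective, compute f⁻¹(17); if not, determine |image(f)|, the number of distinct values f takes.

Since 53 is prime, the nonzero elements of ℤ_{53} form a cyclic group of order 52.
As gcd(49, 52) = 1, raising to the 49th power is a bijection on this group: if a^49 ≡ b^49 then (ab^{−1})^49 = 1, and the only element of order dividing gcd(49, 52) = 1 is 1, so a = b.
With f(0) = 0 this makes f injective on all of ℤ_{53}, hence bijective (finite equal-size domain and codomain). In particular f is bijective.
Since f is bijective, we find the preimage of 17. The inverse of x ↦ x^49 on (ℤ_{53})^× is x ↦ x^17, because 49·17 = 833 = 16·52 + 1 ≡ 1 (mod 52) and x^{52} = 1 for x ≠ 0 (Fermat). So f⁻¹(17) = 17^17 mod 53.
Repeated squaring mod 53: 17^1 ≡ 17, 17^2 ≡ 17² = 289 ≡ 24, 17^4 ≡ 24² = 576 ≡ 46, 17^8 ≡ 46² = 2116 ≡ 49, 17^16 ≡ 49² = 2401 ≡ 16. Since 17 = 16 + 1, 17^17 ≡ 16·17: 16·17 = 272 ≡ 7. So 17^17 ≡ 7 (mod 53).
Hence f⁻¹(17) = 7.

7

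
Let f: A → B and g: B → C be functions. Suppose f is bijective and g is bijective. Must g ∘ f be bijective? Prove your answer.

Injectivity: if g(f(a)) = g(f(b)) then f(a) = f(b) (g injective) so a = b (f injective).
Surjectivity: for c ∈ C pick b with g(b) = c, then a with f(a) = b; then (g ∘ f)(a) = c.
Hence g ∘ f is bijective.

bijective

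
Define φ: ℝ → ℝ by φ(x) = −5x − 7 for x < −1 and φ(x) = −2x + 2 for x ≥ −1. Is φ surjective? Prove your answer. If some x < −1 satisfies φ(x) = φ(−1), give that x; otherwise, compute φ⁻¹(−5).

-11/5

Both pieces are strictly decreasing (slopes −5 and −2), so each is injective on its own interval.
The left piece maps (−∞, −1) onto (−2, ∞); the right piece maps [−1, ∞) onto (−∞, 4].
The union (−2, ∞) ∪ (−∞, 4] covers ℝ, so φ is surjective.
For the follow-up: the images overlap, so an x < −1 with φ(x) = φ(−1) exists. φ(−1) = 4; solving −5x − 7 = 4 for x < −1 gives x = (4 + 7)/(−5) = −11/5.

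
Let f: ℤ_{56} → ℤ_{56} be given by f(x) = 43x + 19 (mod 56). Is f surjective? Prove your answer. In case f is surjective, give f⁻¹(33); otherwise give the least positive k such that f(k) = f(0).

42

Recall: surjectivity means every element of the codomain has a preimage under f.
Since gcd(43, 56) = 1, 43 is invertible modulo 56. Euclid's algorithm: 56 = 1·43 + 13, 43 = 3·13 + 4, 13 = 3·4 + 1; back-substituting gives 1 = 43·43 − 33·56, so 43⁻¹ ≡ 43 (mod 56).
Then y ↦ 43(y − 19) is a two-sided inverse to f, so every y ∈ ℤ_{56} has a preimage.
Thus f is surjective.
Since f is surjective, we find f⁻¹(33): we need 43x ≡ 33 − 19 ≡ 14 (mod 56). Using 43⁻¹ = 43: x ≡ 43·14 = 602 = 10·56 + 42, so x = 42.
Check: f(42) = 43·42 + 19 = 1825 = 32·56 + 33 ≡ 33 (mod 56).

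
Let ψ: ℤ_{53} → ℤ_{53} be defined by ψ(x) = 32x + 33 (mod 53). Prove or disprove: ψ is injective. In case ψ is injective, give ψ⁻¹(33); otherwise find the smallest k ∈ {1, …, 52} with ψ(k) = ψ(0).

Suppose ψ(u) = ψ(v) in ℤ_{53}. Then 32u + 33 ≡ 32v + 33 (mod 53), therefore 32(u − v) ≡ 0 (mod 53).
Since gcd(32, 53) = 1, 32 is invertible modulo 53, thus u − v ≡ 0 (mod 53), i.e. u = v.
So ψ is injective.
We now compute 32⁻¹ mod 53 explicitly. Euclid's algorithm: 53 = 1·32 + 21, 32 = 1·21 + 11, 21 = 1·11 + 10, 11 = 1·10 + 1; back-substituting gives 1 = 5·32 − 3·53, so 32⁻¹ ≡ 5 (mod 53).
Since ψ is injective, we compute ψ⁻¹(33): solve 32x + 33 ≡ 33 (mod 53), i.e. 32x ≡ 0 (mod 53).
Multiplying by 32⁻¹ = 5 gives x ≡ 5·0 = 0 ≡ 0 (mod 53).
Check: ψ(0) = 32·0 + 33 = 33 ≡ 33 (mod 53).

0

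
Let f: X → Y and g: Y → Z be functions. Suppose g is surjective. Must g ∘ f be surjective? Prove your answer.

No. Take X = {1}, Y = Z = {1, 2, 3}, f(1) = 1, and g = identity (surjective).
Then (g ∘ f)(1) = 1, and 3 ∈ Z has no preimage under g ∘ f, so g ∘ f is not surjective.

not surjective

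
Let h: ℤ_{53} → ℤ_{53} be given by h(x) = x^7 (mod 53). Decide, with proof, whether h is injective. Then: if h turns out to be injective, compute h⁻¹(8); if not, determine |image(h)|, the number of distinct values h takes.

Since 53 is prime, the nonzero elements of ℤ_{53} form a cyclic group of order 52.
As gcd(7, 52) = 1, raising to the 7th power is a bijection on this group: if a^7 ≡ b^7 then (ab^{−1})^7 = 1, and the only element of order dividing gcd(7, 52) = 1 is 1, so a = b.
With h(0) = 0 this makes h injective on all of ℤ_{53}, hence bijective (finite equal-size domain and codomain). In particular h is injective.
Since h is injective, we find the preimage of 8. The inverse of x ↦ x^7 on (ℤ_{53})^× is x ↦ x^15, because 7·15 = 105 = 2·52 + 1 ≡ 1 (mod 52) and x^{52} = 1 for x ≠ 0 (Fermat). So h⁻¹(8) = 8^15 mod 53.
Repeated squaring mod 53: 8^1 ≡ 8, 8^2 ≡ 8² = 64 ≡ 11, 8^4 ≡ 11² = 121 ≡ 15, 8^8 ≡ 15² = 225 ≡ 13. Since 15 = 8 + 4 + 2 + 1, 8^15 ≡ 13·15·11·8: 13·15 = 195 ≡ 36, then 36·11 = 396 ≡ 25, then 25·8 = 200 ≡ 41. So 8^15 ≡ 41 (mod 53).
Hence h⁻¹(8) = 41.

41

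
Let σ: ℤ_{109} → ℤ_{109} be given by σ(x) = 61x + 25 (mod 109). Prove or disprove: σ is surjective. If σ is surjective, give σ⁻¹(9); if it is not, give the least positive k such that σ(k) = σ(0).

Since gcd(61, 109) = 1, 61 is invertible modulo 109. Euclid's algorithm: 109 = 1·61 + 48, 61 = 1·48 + 13, 48 = 3·13 + 9, 13 = 1·9 + 4, 9 = 2·4 + 1; back-substituting gives 1 = 84·61 − 47·109, so 61⁻¹ ≡ 84 (mod 109).
Then y ↦ 84(y − 25) is a two-sided inverse to σ, so every y ∈ ℤ_{109} has a preimage.
Therefore σ is surjective.
Since σ is surjective, we find σ⁻¹(9): we need 61x ≡ 9 − 25 ≡ 93 (mod 109). Using 61⁻¹ = 84: x ≡ 84·93 = 7812 = 71·109 + 73, so x = 73.
Check: σ(73) = 61·73 + 25 = 4478 = 41·109 + 9 ≡ 9 (mod 109).

73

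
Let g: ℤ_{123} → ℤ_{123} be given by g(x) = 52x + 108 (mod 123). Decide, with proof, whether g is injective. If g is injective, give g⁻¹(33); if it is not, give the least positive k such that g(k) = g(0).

Suppose g(a) = g(b) in ℤ_{123}. Then 52a + 108 ≡ 52b + 108 (mod 123), so 52(a − b) ≡ 0 (mod 123).
Since gcd(52, 123) = 1, 52 is invertible modulo 123, so a − b ≡ 0 (mod 123), i.e. a = b.
Therefore g is injective.
We now compute 52⁻¹ mod 123 explicitly. Euclid's algorithm: 123 = 2·52 + 19, 52 = 2·19 + 14, 19 = 1·14 + 5, 14 = 2·5 + 4, 5 = 1·4 + 1; back-substituting gives 1 = 97·52 − 41·123, so 52⁻¹ ≡ 97 (mod 123).
Since g is injective, we compute g⁻¹(33): solve 52x + 108 ≡ 33 (mod 123), i.e. 52x ≡ 48 (mod 123).
Multiplying by 52⁻¹ = 97 gives x ≡ 97·48 = 4656 = 37·123 + 105 ≡ 105 (mod 123).
Check: g(105) = 52·105 + 108 = 5568 = 45·123 + 33 ≡ 33 (mod 123).

105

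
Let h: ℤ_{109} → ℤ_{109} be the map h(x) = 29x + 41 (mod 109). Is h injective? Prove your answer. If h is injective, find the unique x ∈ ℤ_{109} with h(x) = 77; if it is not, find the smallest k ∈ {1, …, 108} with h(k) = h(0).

5

Recall: h is injective when h(s) = h(t) forces s = t.
If h(s) = h(t), then 29s ≡ 29t (mod 109). Because gcd(29, 109) = 1, we may cancel 29 to get s ≡ t (mod 109).
Hence h is injective.
We now compute 29⁻¹ mod 109 explicitly. Euclid's algorithm: 109 = 3·29 + 22, 29 = 1·22 + 7, 22 = 3·7 + 1; back-substituting gives 1 = 94·29 − 25·109, so 29⁻¹ ≡ 94 (mod 109).
Since h is injective, we compute h⁻¹(77): solve 29x + 41 ≡ 77 (mod 109), i.e. 29x ≡ 36 (mod 109).
Multiplying by 29⁻¹ = 94 gives x ≡ 94·36 = 3384 = 31·109 + 5 ≡ 5 (mod 109).
Check: h(5) = 29·5 + 41 = 186 = 1·109 + 77 ≡ 77 (mod 109).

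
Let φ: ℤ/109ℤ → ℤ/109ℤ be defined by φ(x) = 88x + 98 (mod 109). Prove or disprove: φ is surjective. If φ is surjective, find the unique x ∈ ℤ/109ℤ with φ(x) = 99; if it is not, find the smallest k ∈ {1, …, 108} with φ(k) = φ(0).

By definition, surjectivity means every element of the codomain has a preimage under φ.
Since gcd(88, 109) = 1, 88 is invertible modulo 109. Euclid's algorithm: 109 = 1·88 + 21, 88 = 4·21 + 4, 21 = 5·4 + 1; back-substituting gives 1 = 83·88 − 67·109, so 88⁻¹ ≡ 83 (mod 109).
Then y ↦ 83(y − 98) is a two-sided inverse to φ, so every y ∈ ℤ/109ℤ has a preimage.
Hence φ is surjective.
Since φ is surjective, we compute φ⁻¹(99): solve 88x + 98 ≡ 99 (mod 109), i.e. 88x ≡ 1 (mod 109).
Multiplying by 88⁻¹ = 83 gives x ≡ 83·1 = 83 ≡ 83 (mod 109).
Check: φ(83) = 88·83 + 98 = 7402 = 67·109 + 99 ≡ 99 (mod 109).

83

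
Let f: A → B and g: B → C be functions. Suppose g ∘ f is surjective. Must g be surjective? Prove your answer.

surjective

Let c ∈ C. Since g ∘ f is surjective, some a ∈ A has g(f(a)) = c. Then b = f(a) ∈ B satisfies g(b) = c. So g is surjective.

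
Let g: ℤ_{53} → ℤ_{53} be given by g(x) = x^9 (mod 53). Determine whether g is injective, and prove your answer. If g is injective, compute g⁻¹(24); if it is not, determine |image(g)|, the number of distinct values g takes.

44

Since 53 is prime, the nonzero elements of ℤ_{53} form a cyclic group of order 52.
As gcd(9, 52) = 1, raising to the 9th power is a bijection on this group: if x_1^9 ≡ x_2^9 then (x_1x_2^{−1})^9 = 1, and the only element of order dividing gcd(9, 52) = 1 is 1, so x_1 = x_2.
With g(0) = 0 this makes g injective on all of ℤ_{53}, hence bijective (finite equal-size domain and codomain). In particular g is injective.
Since g is injective, we find the preimage of 24. The inverse of x ↦ x^9 on (ℤ_{53})^× is x ↦ x^29, because 9·29 = 261 = 5·52 + 1 ≡ 1 (mod 52) and x^{52} = 1 for x ≠ 0 (Fermat). So g⁻¹(24) = 24^29 mod 53.
Repeated squaring mod 53: 24^1 ≡ 24, 24^2 ≡ 24² = 576 ≡ 46, 24^4 ≡ 46² = 2116 ≡ 49, 24^8 ≡ 49² = 2401 ≡ 16, 24^16 ≡ 16² = 256 ≡ 44. Since 29 = 16 + 8 + 4 + 1, 24^29 ≡ 44·16·49·24: 44·16 = 704 ≡ 15, then 15·49 = 735 ≡ 46, then 46·24 = 1104 ≡ 44. So 24^29 ≡ 44 (mod 53).
Hence g⁻¹(24) = 44.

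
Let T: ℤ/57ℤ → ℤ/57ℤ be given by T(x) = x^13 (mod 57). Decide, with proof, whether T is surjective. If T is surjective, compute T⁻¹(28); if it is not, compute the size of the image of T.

Computing x^13 mod 57 for each x (by repeated squaring, reducing mod 57 at every step), the values T(0), T(1), …, T(56) are: 0, 1, 41, 33, 28, 17, 42, 7, 8, 6, 13, 11, 12, 34, 2, 48, 43, 35, 18, 19, 20, 3, 52, 47, 36, 4, 26, 27, 25, 32, 30, 31, 53, 21, 10, 5, 54, 37, 38, 39, 22, 14, 9, 55, 23, 45, 46, 44, 51, 49, 50, 15, 40, 29, 24, 16, 56.
Every element of ℤ/57ℤ appears exactly once in this list, so T is a bijection, and in particular surjective.
Since T is surjective, we read off the preimage of 28 from the same table: T(4) = 28, so T⁻¹(28) = 4.

4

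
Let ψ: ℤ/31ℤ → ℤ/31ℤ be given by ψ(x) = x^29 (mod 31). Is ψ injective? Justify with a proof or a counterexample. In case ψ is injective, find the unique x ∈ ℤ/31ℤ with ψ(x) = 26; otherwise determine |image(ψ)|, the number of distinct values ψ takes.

Since 31 is prime, the nonzero elements of ℤ/31ℤ form a cyclic group of order 30.
As gcd(29, 30) = 1, raising to the 29th power is a bijection on this group: if s^29 ≡ t^29 then (st^{−1})^29 = 1, and the only element of order dividing gcd(29, 30) = 1 is 1, so s = t.
With ψ(0) = 0 this makes ψ injective on all of ℤ/31ℤ, hence bijective (finite equal-size domain and codomain). In particular ψ is injective.
Since ψ is injective, we find the preimage of 26. The inverse of x ↦ x^29 on (ℤ/31ℤ)^× is x ↦ x^29, because 29·29 = 841 = 28·30 + 1 ≡ 1 (mod 30) and x^{30} = 1 for x ≠ 0 (Fermat). So ψ⁻¹(26) = 26^29 mod 31.
Repeated squaring mod 31: 26^1 ≡ 26, 26^2 ≡ 26² = 676 ≡ 25, 26^4 ≡ 25² = 625 ≡ 5, 26^8 ≡ 5² = 25, 26^16 ≡ 25² = 625 ≡ 5. Since 29 = 16 + 8 + 4 + 1, 26^29 ≡ 5·25·5·26: 5·25 = 125 ≡ 1, then 1·5 = 5, then 5·26 = 130 ≡ 6. So 26^29 ≡ 6 (mod 31).
Hence ψ⁻¹(26) = 6.

6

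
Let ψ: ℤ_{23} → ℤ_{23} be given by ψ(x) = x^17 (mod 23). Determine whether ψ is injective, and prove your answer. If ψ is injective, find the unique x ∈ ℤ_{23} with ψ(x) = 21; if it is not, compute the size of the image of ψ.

19

Since 23 is prime, the nonzero elements of ℤ_{23} form a cyclic group of order 22.
As gcd(17, 22) = 1, raising to the 17th power is a bijection on this group: if u^17 ≡ v^17 then (uv^{−1})^17 = 1, and the only element of order dividing gcd(17, 22) = 1 is 1, so u = v.
With ψ(0) = 0 this makes ψ injective on all of ℤ_{23}, hence bijective (finite equal-size domain and codomain). In particular ψ is injective.
Since ψ is injective, we find the preimage of 21. The inverse of x ↦ x^17 on (ℤ_{23})^× is x ↦ x^13, because 17·13 = 221 = 10·22 + 1 ≡ 1 (mod 22) and x^{22} = 1 for x ≠ 0 (Fermat). So ψ⁻¹(21) = 21^13 mod 23.
Repeated squaring mod 23: 21^1 ≡ 21, 21^2 ≡ 21² = 441 ≡ 4, 21^4 ≡ 4² = 16, 21^8 ≡ 16² = 256 ≡ 3. Since 13 = 8 + 4 + 1, 21^13 ≡ 3·16·21: 3·16 = 48 ≡ 2, then 2·21 = 42 ≡ 19. So 21^13 ≡ 19 (mod 23).
Hence ψ⁻¹(21) = 19.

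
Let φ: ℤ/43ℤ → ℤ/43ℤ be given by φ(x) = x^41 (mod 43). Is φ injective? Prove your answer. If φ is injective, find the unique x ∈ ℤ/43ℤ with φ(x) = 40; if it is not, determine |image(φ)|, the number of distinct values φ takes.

14

Since 43 is prime, the nonzero elements of ℤ/43ℤ form a cyclic group of order 42.
As gcd(41, 42) = 1, raising to the 41st power is a bijection on this group: if u^41 ≡ v^41 then (uv^{−1})^41 = 1, and the only element of order dividing gcd(41, 42) = 1 is 1, so u = v.
With φ(0) = 0 this makes φ injective on all of ℤ/43ℤ, hence bijective (finite equal-size domain and codomain). In particular φ is injective.
Since φ is injective, we find the preimage of 40. The inverse of x ↦ x^41 on (ℤ/43ℤ)^× is x ↦ x^41, because 41·41 = 1681 = 40·42 + 1 ≡ 1 (mod 42) and x^{42} = 1 for x ≠ 0 (Fermat). So φ⁻¹(40) = 40^41 mod 43.
Repeated squaring mod 43: 40^1 ≡ 40, 40^2 ≡ 40² = 1600 ≡ 9, 40^4 ≡ 9² = 81 ≡ 38, 40^8 ≡ 38² = 1444 ≡ 25, 40^16 ≡ 25² = 625 ≡ 23, 40^32 ≡ 23² = 529 ≡ 13. Since 41 = 32 + 8 + 1, 40^41 ≡ 13·25·40: 13·25 = 325 ≡ 24, then 24·40 = 960 ≡ 14. So 40^41 ≡ 14 (mod 43).
Hence φ⁻¹(40) = 14.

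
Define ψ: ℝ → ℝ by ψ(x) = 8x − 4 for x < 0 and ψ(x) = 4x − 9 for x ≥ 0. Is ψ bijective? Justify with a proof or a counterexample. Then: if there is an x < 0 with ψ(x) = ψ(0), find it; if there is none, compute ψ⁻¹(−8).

-5/8

Both pieces are strictly increasing (slopes 8 and 4), so each is injective on its own interval.
The left piece maps (−∞, 0) onto (−∞, −4); the right piece maps [0, ∞) onto [−9, ∞).
These images overlap. In particular ψ(0) = −9 (right piece), and solving 8x − 4 = −9 on the left piece gives x = −5/8 < 0.
So ψ(−5/8) = ψ(0) with −5/8 ≠ 0, and ψ is not injective, hence not bijective. This x = −5/8 is the requested value below 0.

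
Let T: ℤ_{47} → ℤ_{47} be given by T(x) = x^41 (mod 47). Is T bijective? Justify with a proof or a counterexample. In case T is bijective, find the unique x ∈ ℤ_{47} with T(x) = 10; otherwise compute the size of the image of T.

Since 47 is prime, the nonzero elements of ℤ_{47} form a cyclic group of order 46.
As gcd(41, 46) = 1, raising to the 41st power is a bijection on this group: if s^41 ≡ t^41 then (st^{−1})^41 = 1, and the only element of order dividing gcd(41, 46) = 1 is 1, so s = t.
With T(0) = 0 this makes T injective on all of ℤ_{47}, hence bijective (finite equal-size domain and codomain). In particular T is bijective.
Since T is bijective, we find the preimage of 10. The inverse of x ↦ x^41 on (ℤ_{47})^× is x ↦ x^9, because 41·9 = 369 = 8·46 + 1 ≡ 1 (mod 46) and x^{46} = 1 for x ≠ 0 (Fermat). So T⁻¹(10) = 10^9 mod 47.
Repeated squaring mod 47: 10^1 ≡ 10, 10^2 ≡ 10² = 100 ≡ 6, 10^4 ≡ 6² = 36, 10^8 ≡ 36² = 1296 ≡ 27. Since 9 = 8 + 1, 10^9 ≡ 27·10: 27·10 = 270 ≡ 35. So 10^9 ≡ 35 (mod 47).
Hence T⁻¹(10) = 35.

35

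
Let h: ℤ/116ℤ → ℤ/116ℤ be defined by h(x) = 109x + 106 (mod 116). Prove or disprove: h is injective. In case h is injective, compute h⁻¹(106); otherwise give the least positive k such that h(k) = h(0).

0

Suppose h(a) = h(b) in ℤ/116ℤ. Then 109a + 106 ≡ 109b + 106 (mod 116), thus 109(a − b) ≡ 0 (mod 116).
Since gcd(109, 116) = 1, 109 is invertible modulo 116, therefore a − b ≡ 0 (mod 116), i.e. a = b.
Therefore h is injective.
We now compute 109⁻¹ mod 116 explicitly. Euclid's algorithm: 116 = 1·109 + 7, 109 = 15·7 + 4, 7 = 1·4 + 3, 4 = 1·3 + 1; back-substituting gives 1 = 33·109 − 31·116, so 109⁻¹ ≡ 33 (mod 116).
Since h is injective, we compute h⁻¹(106): solve 109x + 106 ≡ 106 (mod 116), i.e. 109x ≡ 0 (mod 116).
Multiplying by 109⁻¹ = 33 gives x ≡ 33·0 = 0 ≡ 0 (mod 116).
Check: h(0) = 109·0 + 106 = 106 ≡ 106 (mod 116).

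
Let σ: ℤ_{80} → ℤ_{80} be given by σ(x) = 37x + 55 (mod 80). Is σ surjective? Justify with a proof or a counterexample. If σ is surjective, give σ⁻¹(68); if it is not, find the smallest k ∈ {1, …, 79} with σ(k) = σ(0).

9

Since gcd(37, 80) = 1, 37 is invertible modulo 80. Euclid's algorithm: 80 = 2·37 + 6, 37 = 6·6 + 1; back-substituting gives 1 = 13·37 − 6·80, so 37⁻¹ ≡ 13 (mod 80).
For any y ∈ ℤ_{80}, x = 13(y − 55) mod 80 satisfies σ(x) = 37·13(y − 55) + 55 ≡ y (since 37·13 ≡ 1 mod 80). So every y has a preimage.
So σ is surjective.
Since σ is surjective, we find σ⁻¹(68): we need 37x ≡ 68 − 55 ≡ 13 (mod 80). Using 37⁻¹ = 13: x ≡ 13·13 = 169 = 2·80 + 9, so x = 9.
Check: σ(9) = 37·9 + 55 = 388 = 4·80 + 68 ≡ 68 (mod 80).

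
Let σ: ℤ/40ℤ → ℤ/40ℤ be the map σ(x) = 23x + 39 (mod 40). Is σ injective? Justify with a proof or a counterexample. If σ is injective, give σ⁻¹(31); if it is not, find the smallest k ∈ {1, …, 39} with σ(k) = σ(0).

If σ(u) = σ(v), then 23u ≡ 23v (mod 40). Because gcd(23, 40) = 1, we may cancel 23 to get u ≡ v (mod 40).
Therefore σ is injective.
We now compute 23⁻¹ mod 40 explicitly. Euclid's algorithm: 40 = 1·23 + 17, 23 = 1·17 + 6, 17 = 2·6 + 5, 6 = 1·5 + 1; back-substituting gives 1 = 7·23 − 4·40, so 23⁻¹ ≡ 7 (mod 40).
Since σ is injective, we compute σ⁻¹(31): solve 23x + 39 ≡ 31 (mod 40), i.e. 23x ≡ 32 (mod 40).
Multiplying by 23⁻¹ = 7 gives x ≡ 7·32 = 224 = 5·40 + 24 ≡ 24 (mod 40).
Check: σ(24) = 23·24 + 39 = 591 = 14·40 + 31 ≡ 31 (mod 40).

24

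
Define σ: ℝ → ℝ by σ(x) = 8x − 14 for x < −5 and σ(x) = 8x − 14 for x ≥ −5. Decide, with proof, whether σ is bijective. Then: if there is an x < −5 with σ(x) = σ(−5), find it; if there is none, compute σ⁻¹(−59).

-45/8

Both pieces are strictly increasing (slopes 8 and 8), so each is injective on its own interval.
The left piece maps (−∞, −5) onto (−∞, −54); the right piece maps [−5, ∞) onto [−54, ∞).
Since −54 = −54, the images partition ℝ: σ is injective and surjective, hence bijective.
Because the two images are disjoint, no x < −5 has σ(x) = σ(−5), so we compute σ⁻¹(−59): −59 lies in (−∞, −54), so solve 8x − 14 = −59: x = (−59 + 14)/8 = −45/8.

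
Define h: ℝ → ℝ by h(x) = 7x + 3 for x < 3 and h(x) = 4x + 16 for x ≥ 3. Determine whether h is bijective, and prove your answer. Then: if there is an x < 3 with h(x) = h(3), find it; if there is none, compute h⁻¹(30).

7/2

Both pieces are strictly increasing (slopes 7 and 4), so each is injective on its own interval.
The left piece maps (−∞, 3) onto (−∞, 24); the right piece maps [3, ∞) onto [28, ∞).
The images leave a gap (24 has no preimage), so h is not surjective, hence not bijective.
Because the two images are disjoint, no x < 3 has h(x) = h(3), so we compute h⁻¹(30): 30 lies in [28, ∞), so solve 4x + 16 = 30: x = (30 − 16)/4 = 7/2.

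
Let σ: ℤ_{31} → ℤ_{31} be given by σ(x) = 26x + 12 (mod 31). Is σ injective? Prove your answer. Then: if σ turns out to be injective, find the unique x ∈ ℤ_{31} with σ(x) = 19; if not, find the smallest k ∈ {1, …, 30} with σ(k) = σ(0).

11

If σ(a) = σ(b), then 26a ≡ 26b (mod 31). Because gcd(26, 31) = 1, we may cancel 26 to get a ≡ b (mod 31).
Hence σ is injective.
We now compute 26⁻¹ mod 31 explicitly. Euclid's algorithm: 31 = 1·26 + 5, 26 = 5·5 + 1; back-substituting gives 1 = 6·26 − 5·31, so 26⁻¹ ≡ 6 (mod 31).
Since σ is injective, we find σ⁻¹(19): we need 26x ≡ 19 − 12 ≡ 7 (mod 31). Using 26⁻¹ = 6: x ≡ 6·7 = 42 = 1·31 + 11, so x = 11.
Check: σ(11) = 26·11 + 12 = 298 = 9·31 + 19 ≡ 19 (mod 31).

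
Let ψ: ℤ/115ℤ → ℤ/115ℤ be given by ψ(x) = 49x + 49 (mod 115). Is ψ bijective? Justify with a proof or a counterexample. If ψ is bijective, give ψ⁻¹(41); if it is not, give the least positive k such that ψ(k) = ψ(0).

Recall: injectivity means: for all u, v in the domain, ψ(u) = ψ(v) implies u = v.
Suppose ψ(u) = ψ(v) in ℤ/115ℤ. Then 49u + 49 ≡ 49v + 49 (mod 115), therefore 49(u − v) ≡ 0 (mod 115).
Since gcd(49, 115) = 1, 49 is invertible modulo 115, hence u − v ≡ 0 (mod 115), i.e. u = v.
We now compute 49⁻¹ mod 115 explicitly. Euclid's algorithm: 115 = 2·49 + 17, 49 = 2·17 + 15, 17 = 1·15 + 2, 15 = 7·2 + 1; back-substituting gives 1 = 54·49 − 23·115, so 49⁻¹ ≡ 54 (mod 115).
Then y ↦ 54(y − 49) is a two-sided inverse to ψ, so every y ∈ ℤ/115ℤ has a preimage.
Hence ψ is bijective.
Since ψ is bijective, we compute ψ⁻¹(41): solve 49x + 49 ≡ 41 (mod 115), i.e. 49x ≡ 107 (mod 115).
Multiplying by 49⁻¹ = 54 gives x ≡ 54·107 = 5778 = 50·115 + 28 ≡ 28 (mod 115).
Check: ψ(28) = 49·28 + 49 = 1421 = 12·115 + 41 ≡ 41 (mod 115).

28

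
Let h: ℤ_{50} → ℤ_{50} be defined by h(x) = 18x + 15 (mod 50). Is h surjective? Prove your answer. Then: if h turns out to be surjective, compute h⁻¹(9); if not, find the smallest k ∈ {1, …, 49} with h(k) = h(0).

Recall that h is surjective if every y in the codomain equals h(x) for some x in the domain.
Since gcd(18, 50) = 2, we have 18x ≡ 0 (mod 2) for all x, so h(x) ≡ 1 (mod 2).
But 0 ≢ 1 (mod 2), so 0 ∈ ℤ_{50} has no preimage. Thus h is not surjective.
Since h is not surjective, we find the least positive k with h(k) = h(0): this means 18k ≡ 0 (mod 50), i.e. 50 ∣ 18k. Since gcd(18, 50) = 2, dividing through by 2 this holds exactly when 25 ∣ 9k, and as gcd(9, 25) = 1, exactly when 25 ∣ k.
The smallest positive such k is 25.

25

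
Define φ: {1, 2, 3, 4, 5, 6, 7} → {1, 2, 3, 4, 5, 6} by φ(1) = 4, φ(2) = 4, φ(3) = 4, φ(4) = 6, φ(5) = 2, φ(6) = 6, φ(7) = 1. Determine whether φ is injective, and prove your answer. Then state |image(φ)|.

4

φ(1) = 4 = φ(2) with 1 ≠ 2, so φ is not injective.
The image of φ is {1, 2, 4, 6}, which has 4 elements.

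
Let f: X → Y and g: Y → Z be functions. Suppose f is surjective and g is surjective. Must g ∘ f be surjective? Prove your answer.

surjective

Let c ∈ Z. Since g is surjective, there is b ∈ Y with g(b) = c. Since f is surjective, there is a ∈ X with f(a) = b.
Then (g ∘ f)(a) = g(b) = c. Therefore g ∘ f is surjective.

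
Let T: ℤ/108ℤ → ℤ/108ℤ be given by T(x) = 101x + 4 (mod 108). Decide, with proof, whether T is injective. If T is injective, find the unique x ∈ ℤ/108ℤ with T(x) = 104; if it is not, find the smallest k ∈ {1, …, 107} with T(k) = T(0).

By definition, T is injective if T(a) = T(b) implies a = b.
If T(a) = T(b), then 101a ≡ 101b (mod 108). Because gcd(101, 108) = 1, we may cancel 101 to get a ≡ b (mod 108).
Therefore T is injective.
We now compute 101⁻¹ mod 108 explicitly. Euclid's algorithm: 108 = 1·101 + 7, 101 = 14·7 + 3, 7 = 2·3 + 1; back-substituting gives 1 = 77·101 − 72·108, so 101⁻¹ ≡ 77 (mod 108).
Since T is injective, we find T⁻¹(104): we need 101x ≡ 104 − 4 ≡ 100 (mod 108). Using 101⁻¹ = 77: x ≡ 77·100 = 7700 = 71·108 + 32, so x = 32.
Check: T(32) = 101·32 + 4 = 3236 = 29·108 + 104 ≡ 104 (mod 108).

32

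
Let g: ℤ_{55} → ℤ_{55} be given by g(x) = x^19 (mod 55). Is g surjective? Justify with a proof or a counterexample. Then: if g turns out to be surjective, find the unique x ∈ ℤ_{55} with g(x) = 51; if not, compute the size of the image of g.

Computing x^19 mod 55 for each x (by repeated squaring, reducing mod 55 at every step), the values g(0), g(1), …, g(54) are: 0, 1, 28, 37, 14, 20, 46, 8, 7, 49, 10, 11, 23, 17, 4, 25, 31, 13, 52, 29, 5, 21, 33, 12, 39, 15, 36, 53, 2, 19, 40, 16, 43, 22, 34, 50, 26, 3, 42, 24, 30, 51, 38, 32, 44, 45, 6, 48, 47, 9, 35, 41, 18, 27, 54.
Every element of ℤ_{55} appears exactly once in this list, so g is a bijection, and in particular surjective.
Since g is surjective, we read off the preimage of 51 from the same table: g(41) = 51, so g⁻¹(51) = 41.

41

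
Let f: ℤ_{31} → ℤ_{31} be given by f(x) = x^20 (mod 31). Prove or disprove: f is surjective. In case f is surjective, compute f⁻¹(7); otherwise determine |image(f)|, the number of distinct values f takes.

f(1) = 1^20 = 1.
f(2): Repeated squaring mod 31: 2^1 ≡ 2, 2^2 ≡ 2² = 4, 2^4 ≡ 4² = 16, 2^8 ≡ 16² = 256 ≡ 8, 2^16 ≡ 8² = 64 ≡ 2. Since 20 = 16 + 4, 2^20 ≡ 2·16: 2·16 = 32 ≡ 1. So 2^20 ≡ 1 (mod 31).
So f(1) = f(2) = 1 while 1 ≠ 2, therefore f is not injective.
A non-injective map from the 31-element set ℤ_{31} to itself takes at most 30 distinct values, so it cannot be surjective. So f is not surjective.
Since f is not surjective, we determine |image(f)|. Computing x^20 mod 31 for each x (by repeated squaring, reducing mod 31 at every step), the values f(0), f(1), …, f(30) are: 0, 1, 1, 5, 1, 25, 5, 5, 1, 25, 25, 25, 5, 25, 5, 1, 1, 5, 25, 5, 25, 25, 25, 1, 5, 5, 25, 1, 5, 1, 1.
The distinct values are {0, 1, 5, 25}; there are 4 of them.

4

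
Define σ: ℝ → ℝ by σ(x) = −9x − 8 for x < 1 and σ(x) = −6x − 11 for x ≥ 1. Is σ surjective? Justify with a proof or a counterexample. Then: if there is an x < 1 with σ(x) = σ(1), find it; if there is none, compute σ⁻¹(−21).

5/3

Both pieces are strictly decreasing (slopes −9 and −6), so each is injective on its own interval.
The left piece maps (−∞, 1) onto (−17, ∞); the right piece maps [1, ∞) onto (−∞, −17].
These images together cover ℝ, so σ is surjective.
Because the two images are disjoint, no x < 1 has σ(x) = σ(1), so we compute σ⁻¹(−21): −21 lies in (−∞, −17], so solve −6x − 11 = −21: x = (−21 + 11)/(−6) = 5/3.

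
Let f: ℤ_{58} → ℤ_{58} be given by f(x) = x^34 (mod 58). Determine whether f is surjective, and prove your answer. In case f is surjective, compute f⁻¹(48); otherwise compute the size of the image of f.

f(28): Repeated squaring mod 58: 28^1 ≡ 28, 28^2 ≡ 28² = 784 ≡ 30, 28^4 ≡ 30² = 900 ≡ 30, 28^8 ≡ 30² = 900 ≡ 30, 28^16 ≡ 30² = 900 ≡ 30, 28^32 ≡ 30² = 900 ≡ 30. Since 34 = 32 + 2, 28^34 ≡ 30·30: 30·30 = 900 ≡ 30. So 28^34 ≡ 30 (mod 58).
f(30): Repeated squaring mod 58: 30^1 ≡ 30, 30^2 ≡ 30² = 900 ≡ 30, 30^4 ≡ 30² = 900 ≡ 30, 30^8 ≡ 30² = 900 ≡ 30, 30^16 ≡ 30² = 900 ≡ 30, 30^32 ≡ 30² = 900 ≡ 30. Since 34 = 32 + 2, 30^34 ≡ 30·30: 30·30 = 900 ≡ 30. So 30^34 ≡ 30 (mod 58).
So f(28) = f(30) = 30 while 28 ≠ 30, so f is not injective.
A non-injective map from the 58-element set ℤ_{58} to itself takes at most 57 distinct values, so it cannot be surjective. Thus f is not surjective.
Since f is not surjective, we determine |image(f)|. Computing x^34 mod 58 for each x (by repeated squaring, reducing mod 58 at every step), the values f(0), f(1), …, f(57) are: 0, 1, 6, 33, 36, 23, 24, 25, 42, 45, 22, 9, 28, 49, 34, 5, 20, 57, 38, 51, 16, 13, 54, 53, 52, 7, 4, 35, 30, 29, 30, 35, 4, 7, 52, 53, 54, 13, 16, 51, 38, 57, 20, 5, 34, 49, 28, 9, 22, 45, 42, 25, 24, 23, 36, 33, 6, 1.
The distinct values are {0, 1, 4, 5, 6, 7, 9, 13, 16, 20, 22, 23, 24, 25, 28, 29, 30, 33, 34, 35, 36, 38, 42, 45, 49, 51, 52, 53, 54, 57}; there are 30 of them.

30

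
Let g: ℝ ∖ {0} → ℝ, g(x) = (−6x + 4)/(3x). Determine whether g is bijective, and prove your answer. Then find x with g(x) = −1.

4/3

If g(x) = −2, cross-multiplying gives 3(−6x + 4) = −6(3x), which simplifies to 12 = 0 — false.  So −2 has no preimage and g is not surjective.
Thus g is not bijective.
Solving g(x) = −1: cross-multiplying gives −6x + 4 = −1(3x), which rearranges to −3x = −4, so x = 4/3.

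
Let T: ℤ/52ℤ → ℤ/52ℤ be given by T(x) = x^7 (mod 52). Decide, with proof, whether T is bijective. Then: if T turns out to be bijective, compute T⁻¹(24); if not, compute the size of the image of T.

T(0) = 0^7 = 0.
T(26): Repeated squaring mod 52: 26^1 ≡ 26, 26^2 ≡ 26² = 676 ≡ 0, 26^4 ≡ 0² = 0. Since 7 = 4 + 2 + 1, 26^7 ≡ 0·0·26: 0·0 = 0, then 0·26 = 0. So 26^7 ≡ 0 (mod 52).
So T(0) = T(26) = 0 while 0 ≠ 26, hence T is not injective, hence not bijective.
Since T is not bijective, we determine |image(T)|. Computing x^7 mod 52 for each x (by repeated squaring, reducing mod 52 at every step), the values T(0), T(1), …, T(51) are: 0, 1, 24, 3, 4, 21, 20, 19, 44, 9, 36, 15, 12, 13, 40, 11, 16, 17, 8, 7, 32, 5, 48, 23, 28, 25, 0, 27, 24, 29, 4, 47, 20, 45, 44, 35, 36, 41, 12, 39, 40, 37, 16, 43, 8, 33, 32, 31, 48, 49, 28, 51.
The distinct values are {0, 1, 3, 4, 5, 7, 8, 9, 11, 12, 13, 15, 16, 17, 19, 20, 21, 23, 24, 25, 27, 28, 29, 31, 32, 33, 35, 36, 37, 39, 40, 41, 43, 44, 45, 47, 48, 49, 51}; there are 39 of them.

39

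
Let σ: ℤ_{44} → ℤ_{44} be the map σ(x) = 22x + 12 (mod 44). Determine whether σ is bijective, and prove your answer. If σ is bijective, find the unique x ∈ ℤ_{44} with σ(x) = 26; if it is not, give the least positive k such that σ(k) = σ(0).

By definition, σ is injective when σ(a) = σ(b) forces a = b.
We have gcd(22, 44) = 22 > 1. Taking a = 0 and b = 2: σ(0) = 12 and σ(2) = 22·2 + 12 = 56 ≡ 12 (mod 44).
So σ(0) = σ(2) while 0 ≠ 2, hence σ is not injective, hence not bijective.
Since σ is not bijective, we find the least positive k with σ(k) = σ(0): this means 22k ≡ 0 (mod 44), i.e. 44 ∣ 22k. Since gcd(22, 44) = 22, dividing through by 22 this holds exactly when 2 ∣ k.
The smallest positive such k is 2.

2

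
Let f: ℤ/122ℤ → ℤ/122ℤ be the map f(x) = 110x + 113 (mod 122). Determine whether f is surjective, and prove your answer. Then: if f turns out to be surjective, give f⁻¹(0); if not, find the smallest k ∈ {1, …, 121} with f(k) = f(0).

Since gcd(110, 122) = 2, we have 110x ≡ 0 (mod 2) for all x, so f(x) ≡ 1 (mod 2).
But 0 ≢ 1 (mod 2), so 0 ∈ ℤ/122ℤ has no preimage. Hence f is not surjective.
Since f is not surjective, we find the least positive k with f(k) = f(0): this means 110k ≡ 0 (mod 122), i.e. 122 ∣ 110k. Since gcd(110, 122) = 2, dividing through by 2 this holds exactly when 61 ∣ 55k, and as gcd(55, 61) = 1, exactly when 61 ∣ k.
The smallest positive such k is 61.

61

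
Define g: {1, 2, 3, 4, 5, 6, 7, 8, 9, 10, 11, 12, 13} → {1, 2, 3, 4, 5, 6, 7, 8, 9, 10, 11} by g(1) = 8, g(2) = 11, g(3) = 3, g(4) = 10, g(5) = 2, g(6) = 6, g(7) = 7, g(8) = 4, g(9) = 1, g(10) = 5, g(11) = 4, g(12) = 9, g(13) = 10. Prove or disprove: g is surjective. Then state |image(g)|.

Every element of the codomain has a preimage: 1 = g(9), 2 = g(5), 3 = g(3), 4 = g(8), 5 = g(10), 6 = g(6), 7 = g(7), 8 = g(1), 9 = g(12), 10 = g(4), 11 = g(2).
Therefore g is surjective.
The image of g is {1, 2, 3, 4, 5, 6, 7, 8, 9, 10, 11}, which has 11 elements.

11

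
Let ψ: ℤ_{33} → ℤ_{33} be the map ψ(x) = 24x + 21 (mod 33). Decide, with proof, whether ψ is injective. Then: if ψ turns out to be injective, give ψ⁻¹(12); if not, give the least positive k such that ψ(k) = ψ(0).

11

By definition, injectivity means: for all s, t in the domain, ψ(s) = ψ(t) implies s = t.
We have gcd(24, 33) = 3 > 1. Taking s = 0 and t = 11: ψ(0) = 21 and ψ(11) = 24·11 + 21 = 285 ≡ 21 (mod 33).
So ψ(0) = ψ(11) while 0 ≠ 11, hence ψ is not injective.
Since ψ is not injective, we find the least positive k with ψ(k) = ψ(0): this means 24k ≡ 0 (mod 33), i.e. 33 ∣ 24k. Since gcd(24, 33) = 3, dividing through by 3 this holds exactly when 11 ∣ 8k, and as gcd(8, 11) = 1, exactly when 11 ∣ k.
The smallest positive such k is 11.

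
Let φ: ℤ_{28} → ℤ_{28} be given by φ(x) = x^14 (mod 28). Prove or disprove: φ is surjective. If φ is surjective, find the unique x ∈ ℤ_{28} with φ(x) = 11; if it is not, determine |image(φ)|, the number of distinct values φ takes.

8

φ(6): Repeated squaring mod 28: 6^1 ≡ 6, 6^2 ≡ 6² = 36 ≡ 8, 6^4 ≡ 8² = 64 ≡ 8, 6^8 ≡ 8² = 64 ≡ 8. Since 14 = 8 + 4 + 2, 6^14 ≡ 8·8·8: 8·8 = 64 ≡ 8, then 8·8 = 64 ≡ 8. So 6^14 ≡ 8 (mod 28).
φ(8): Repeated squaring mod 28: 8^1 ≡ 8, 8^2 ≡ 8² = 64 ≡ 8, 8^4 ≡ 8² = 64 ≡ 8, 8^8 ≡ 8² = 64 ≡ 8. Since 14 = 8 + 4 + 2, 8^14 ≡ 8·8·8: 8·8 = 64 ≡ 8, then 8·8 = 64 ≡ 8. So 8^14 ≡ 8 (mod 28).
So φ(6) = φ(8) = 8 while 6 ≠ 8, therefore φ is not injective.
A non-injective map from the 28-element set ℤ_{28} to itself takes at most 27 distinct values, so it cannot be surjective. Hence φ is not surjective.
Since φ is not surjective, we determine |image(φ)|. Computing x^14 mod 28 for each x (by repeated squaring, reducing mod 28 at every step), the values φ(0), φ(1), …, φ(27) are: 0, 1, 4, 9, 16, 25, 8, 21, 8, 25, 16, 9, 4, 1, 0, 1, 4, 9, 16, 25, 8, 21, 8, 25, 16, 9, 4, 1.
The distinct values are {0, 1, 4, 8, 9, 16, 21, 25}; there are 8 of them.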